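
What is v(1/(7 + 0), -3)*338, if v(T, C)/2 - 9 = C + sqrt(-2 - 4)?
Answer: 4056 + 676*I*sqrt(6) ≈ 4056.0 + 1655.9*I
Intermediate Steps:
v(T, C) = 18 + 2*C + 2*I*sqrt(6) (v(T, C) = 18 + 2*(C + sqrt(-2 - 4)) = 18 + 2*(C + sqrt(-6)) = 18 + 2*(C + I*sqrt(6)) = 18 + (2*C + 2*I*sqrt(6)) = 18 + 2*C + 2*I*sqrt(6))
v(1/(7 + 0), -3)*338 = (18 + 2*(-3) + 2*I*sqrt(6))*338 = (18 - 6 + 2*I*sqrt(6))*338 = (12 + 2*I*sqrt(6))*338 = 4056 + 676*I*sqrt(6)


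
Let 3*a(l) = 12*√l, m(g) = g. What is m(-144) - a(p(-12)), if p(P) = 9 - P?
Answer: -144 - 4*√21 ≈ -162.33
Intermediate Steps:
a(l) = 4*√l (a(l) = (12*√l)/3 = 4*√l)
m(-144) - a(p(-12)) = -144 - 4*√(9 - 1*(-12)) = -144 - 4*√(9 + 12) = -144 - 4*√21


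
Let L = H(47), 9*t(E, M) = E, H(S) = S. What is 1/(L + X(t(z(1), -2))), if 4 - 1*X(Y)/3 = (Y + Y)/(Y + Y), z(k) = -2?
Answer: 1/56 ≈ 0.017857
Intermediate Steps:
t(E, M) = E/9
X(Y) = 9 (X(Y) = 12 - 3*(Y + Y)/(Y + Y) = 12 - 3*2*Y/(2*Y) = 12 - 3*2*Y*1/(2*Y) = 12 - 3*1 = 12 - 3 = 9)
L = 47
1/(L + X(t(z(1), -2))) = 1/(47 + 9) = 1/56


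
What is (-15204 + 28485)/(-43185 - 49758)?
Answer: -4427/30981 ≈ -0.14289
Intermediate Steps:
(-15204 + 28485)/(-43185 - 49758) = 13281/(-92943) = 13281*(-1/92943) = -4427/30981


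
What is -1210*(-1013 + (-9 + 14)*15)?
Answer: 1134980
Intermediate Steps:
-1210*(-1013 + (-9 + 14)*15) = -1210*(-1013 + 5*15) = -1210*(-1013 + 75) = -1210*(-938) = 1134980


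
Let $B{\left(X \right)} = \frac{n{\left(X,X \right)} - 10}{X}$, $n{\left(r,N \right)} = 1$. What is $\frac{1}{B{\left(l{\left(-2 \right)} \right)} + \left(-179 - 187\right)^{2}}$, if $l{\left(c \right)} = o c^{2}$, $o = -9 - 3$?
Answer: $\frac{16}{2143299} \approx 7.4651 \cdot 10^{-6}$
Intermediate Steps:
$o = -12$ ($o = -9 - 3 = -12$)
$l{\left(c \right)} = - 12 c^{2}$
$B{\left(X \right)} = - \frac{9}{X}$ ($B{\left(X \right)} = \frac{1 - 10}{X} = \frac{1}{X} \left(-9\right) = - \frac{9}{X}$)
$\frac{1}{B{\left(l{\left(-2 \right)} \right)} + \left(-179 - 187\right)^{2}} = \frac{1}{- \frac{9}{\left(-12\right) \left(-2\right)^{2}} + \left(-179 - 187\right)^{2}} = \frac{1}{- \frac{9}{\left(-12\right) 4} + \left(-366\right)^{2}} = \frac{1}{- \frac{9}{-48} + 133956} = \frac{1}{\left(-9\right) \left(- \frac{1}{48}\right) + 133956} = \frac{1}{\frac{3}{16} + 133956} = \frac{1}{\frac{2143299}{16}} = \frac{16}{2143299}$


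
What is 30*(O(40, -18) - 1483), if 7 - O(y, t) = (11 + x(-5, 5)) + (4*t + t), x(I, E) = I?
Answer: -41760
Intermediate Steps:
O(y, t) = 1 - 5*t (O(y, t) = 7 - ((11 - 5) + (4*t + t)) = 7 - (6 + 5*t) = 7 + (-6 - 5*t) = 1 - 5*t)
30*(O(40, -18) - 1483) = 30*((1 - 5*(-18)) - 1483) = 30*((1 + 90) - 1483) = 30*(91 - 1483) = 30*(-1392) = -41760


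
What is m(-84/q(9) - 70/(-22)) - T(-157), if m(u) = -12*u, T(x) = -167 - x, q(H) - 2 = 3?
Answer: 9538/55 ≈ 173.42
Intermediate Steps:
q(H) = 5 (q(H) = 2 + 3 = 5)
m(-84/q(9) - 70/(-22)) - T(-157) = -12*(-84/5 - 70/(-22)) - (-167 - 1*(-157)) = -12*(-84*1/5 - 70*(-1/22)) - (-167 + 157) = -12*(-84/5 + 35/11) - 1*(-10) = -12*(-749/55) + 10 = 8988/55 + 10 = 9538/55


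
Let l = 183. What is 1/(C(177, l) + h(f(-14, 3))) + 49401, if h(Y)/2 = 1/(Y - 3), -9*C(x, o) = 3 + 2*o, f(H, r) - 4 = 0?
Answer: 1926638/39 ≈ 49401.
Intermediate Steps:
f(H, r) = 4 (f(H, r) = 4 + 0 = 4)
C(x, o) = -⅓ - 2*o/9 (C(x, o) = -(3 + 2*o)/9 = -⅓ - 2*o/9)
h(Y) = 2/(-3 + Y) (h(Y) = 2/(Y - 3) = 2/(-3 + Y))
1/(C(177, l) + h(f(-14, 3))) + 49401 = 1/((-⅓ - 2/9*183) + 2/(-3 + 4)) + 49401 = 1/((-⅓ - 122/3) + 2/1) + 49401 = 1/(-41 + 2*1) + 49401 = 1/(-41 + 2) + 49401 = 1/(-39) + 49401 = -1/39 + 49401 = 1926638/39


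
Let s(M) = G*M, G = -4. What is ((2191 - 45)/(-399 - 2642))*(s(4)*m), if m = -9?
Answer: -309024/3041 ≈ -101.62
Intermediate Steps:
s(M) = -4*M
((2191 - 45)/(-399 - 2642))*(s(4)*m) = ((2191 - 45)/(-399 - 2642))*(-4*4*(-9)) = (2146/(-3041))*(-16*(-9)) = (2146*(-1/3041))*144 = -2146/3041*144 = -309024/3041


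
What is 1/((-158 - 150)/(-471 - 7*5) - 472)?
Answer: -23/10842 ≈ -0.0021214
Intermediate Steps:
1/((-158 - 150)/(-471 - 7*5) - 472) = 1/(-308/(-471 - 35) - 472) = 1/(-308/(-506) - 472) = 1/(-308*(-1/506) - 472) = 1/(14/23 - 472) = 1/(-10842/23) = -23/10842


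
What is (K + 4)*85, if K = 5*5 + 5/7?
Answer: 17680/7 ≈ 2525.7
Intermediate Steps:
K = 180/7 (K = 25 + 5*(1/7) = 25 + 5/7 = 180/7 ≈ 25.714)
(K + 4)*85 = (180/7 + 4)*85 = (208/7)*85 = 17680/7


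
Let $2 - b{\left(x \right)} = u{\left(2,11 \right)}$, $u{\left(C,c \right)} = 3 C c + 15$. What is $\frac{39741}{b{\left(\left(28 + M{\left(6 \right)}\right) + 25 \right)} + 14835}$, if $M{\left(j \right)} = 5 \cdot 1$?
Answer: $\frac{39741}{14756} \approx 2.6932$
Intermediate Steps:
$M{\left(j \right)} = 5$
$u{\left(C,c \right)} = 15 + 3 C c$ ($u{\left(C,c \right)} = 3 C c + 15 = 15 + 3 C c$)
$b{\left(x \right)} = -79$ ($b{\left(x \right)} = 2 - \left(15 + 3 \cdot 2 \cdot 11\right) = 2 - \left(15 + 66\right) = 2 - 81 = -79$)
$\frac{39741}{b{\left(\left(28 + M{\left(6 \right)}\right) + 25 \right)} + 14835} = \frac{39741}{-79 + 14835} = \frac{39741}{14756}$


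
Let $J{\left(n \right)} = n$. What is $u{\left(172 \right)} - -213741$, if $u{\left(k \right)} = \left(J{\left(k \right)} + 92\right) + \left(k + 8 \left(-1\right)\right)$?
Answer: $214169$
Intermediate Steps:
$u{\left(k \right)} = 84 + 2 k$ ($u{\left(k \right)} = \left(k + 92\right) + \left(k + 8 \left(-1\right)\right) = \left(92 + k\right) + \left(k - 8\right) = \left(92 + k\right) + \left(-8 + k\right) = 84 + 2 k$)
$u{\left(172 \right)} - -213741 = \left(84 + 2 \cdot 172\right) - -213741 = \left(84 + 344\right) + 213741 = 428 + 213741 = 214169$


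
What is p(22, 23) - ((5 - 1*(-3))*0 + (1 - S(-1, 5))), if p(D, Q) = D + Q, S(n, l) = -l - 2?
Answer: 37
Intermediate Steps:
S(n, l) = -2 - l
p(22, 23) - ((5 - 1*(-3))*0 + (1 - S(-1, 5))) = (22 + 23) - ((5 - 1*(-3))*0 + (1 - (-2 - 1*5))) = 45 - ((5 + 3)*0 + (1 - (-2 - 5))) = 45 - (8*0 + (1 - 1*(-7))) = 45 - (0 + (1 + 7)) = 45 - (0 + 8) = 45 - 1*8 = 45 - 8 = 37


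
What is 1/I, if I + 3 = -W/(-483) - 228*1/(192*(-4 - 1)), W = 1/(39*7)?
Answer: -10548720/29140759 ≈ -0.36199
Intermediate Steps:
W = 1/273 ≈ 0.0036630
I = -29140759/10548720 (I = -3 + (-1*1/273/(-483) - 228*1/(192*(-4 - 1))) = -3 + (-1/273*(-1/483) - 228/(32*(6*(-5)))) = -3 + (1/131859 - 228/(32*(-30))) = -3 + (1/131859 - 228/(-960)) = -3 + (1/131859 - 228*(-1/960)) = -3 + (1/131859 + 19/80) = -3 + 2505401/10548720 = -29140759/10548720 ≈ -2.7625)
1/I = 1/(-29140759/10548720) = -10548720/29140759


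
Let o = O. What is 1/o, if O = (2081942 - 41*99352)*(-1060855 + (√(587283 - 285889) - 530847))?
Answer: 795851/2522734849274730450 + √301394/5045469698549460900 ≈ 3.1558e-13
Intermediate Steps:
O = 3169858615980 - 1991490*√301394 (O = (2081942 - 4073432)*(-1060855 + (√301394 - 530847)) = -1991490*(-1060855 + (-530847 + √301394)) = -1991490*(-1591702 + √301394) = 3169858615980 - 1991490*√301394 ≈ 3.1688e+12)
o = 3169858615980 - 1991490*√301394 ≈ 3.1688e+12
1/o = 1/(3169858615980 - 1991490*√301394)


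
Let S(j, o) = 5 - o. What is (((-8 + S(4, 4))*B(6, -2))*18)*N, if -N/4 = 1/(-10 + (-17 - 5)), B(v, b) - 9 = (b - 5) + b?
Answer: 0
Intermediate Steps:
B(v, b) = 4 + 2*b (B(v, b) = 9 + ((b - 5) + b) = 9 + ((-5 + b) + b) = 9 + (-5 + 2*b) = 4 + 2*b)
N = ⅛ (N = -4/(-10 + (-17 - 5)) = -4/(-10 - 22) = -4/(-32) = -4*(-1/32) = ⅛ ≈ 0.12500)
(((-8 + S(4, 4))*B(6, -2))*18)*N = (((-8 + (5 - 1*4))*(4 + 2*(-2)))*18)*(⅛) = (((-8 + (5 - 4))*(4 - 4))*18)*(⅛) = (((-8 + 1)*0)*18)*(⅛) = (-7*0*18)*(⅛) = (0*18)*(⅛) = 0*(⅛) = 0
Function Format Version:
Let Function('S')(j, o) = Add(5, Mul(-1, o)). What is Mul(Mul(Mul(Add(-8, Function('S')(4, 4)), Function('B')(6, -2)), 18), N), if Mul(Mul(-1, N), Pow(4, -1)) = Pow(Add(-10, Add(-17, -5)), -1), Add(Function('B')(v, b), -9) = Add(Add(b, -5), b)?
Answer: 0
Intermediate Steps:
Function('B')(v, b) = Add(4, Mul(2, b)) (Function('B')(v, b) = Add(9, Add(Add(b, -5), b)) = Add(9, Add(Add(-5, b), b)) = Add(9, Add(-5, Mul(2, b))) = Add(4, Mul(2, b)))
N = Rational(1, 8) (N = Mul(-4, Pow(Add(-10, Add(-17, -5)), -1)) = Mul(-4, Pow(Add(-10, -22), -1)) = Mul(-4, Pow(-32, -1)) = Mul(-4, Rational(-1, 32)) = Rational(1, 8) ≈ 0.12500)
Mul(Mul(Mul(Add(-8, Function('S')(4, 4)), Function('B')(6, -2)), 18), N) = Mul(Mul(Mul(Add(-8, Add(5, Mul(-1, 4))), Add(4, Mul(2, -2))), 18), Rational(1, 8)) = Mul(Mul(Mul(Add(-8, Add(5, -4)), Add(4, -4)), 18), Rational(1, 8)) = Mul(Mul(Mul(Add(-8, 1), 0), 18), Rational(1, 8)) = Mul(Mul(Mul(-7, 0), 18), Rational(1, 8)) = Mul(Mul(0, 18), Rational(1, 8)) = Mul(0, Rational(1, 8)) = 0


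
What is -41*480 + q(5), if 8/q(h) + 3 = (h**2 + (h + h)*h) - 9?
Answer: -1239832/63 ≈ -19680.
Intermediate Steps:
q(h) = 8/(-12 + 3*h**2) (q(h) = 8/(-3 + ((h**2 + (h + h)*h) - 9)) = 8/(-3 + ((h**2 + (2*h)*h) - 9)) = 8/(-3 + ((h**2 + 2*h**2) - 9)) = 8/(-3 + (3*h**2 - 9)) = 8/(-3 + (-9 + 3*h**2)) = 8/(-12 + 3*h**2))
-41*480 + q(5) = -41*480 + 8/(3*(-4 + 5**2)) = -19680 + 8/(3*(-4 + 25)) = -19680 + (8/3)/21 = -19680 + (8/3)*(1/21) = -19680 + 8/63 = -1239832/63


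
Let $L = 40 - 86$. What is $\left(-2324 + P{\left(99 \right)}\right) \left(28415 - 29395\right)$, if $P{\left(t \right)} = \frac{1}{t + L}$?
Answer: $\frac{120707580}{53} \approx 2.2775 \cdot 10^{6}$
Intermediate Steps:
$L = -46$
$P{\left(t \right)} = \frac{1}{-46 + t}$ ($P{\left(t \right)} = \frac{1}{t - 46} = \frac{1}{-46 + t}$)
$\left(-2324 + P{\left(99 \right)}\right) \left(28415 - 29395\right) = \left(-2324 + \frac{1}{-46 + 99}\right) \left(28415 - 29395\right) = \left(-2324 + \frac{1}{53}\right) \left(-980\right) = \left(- \frac{123171}{53}\right) \left(-980\right) = \frac{120707580}{53}$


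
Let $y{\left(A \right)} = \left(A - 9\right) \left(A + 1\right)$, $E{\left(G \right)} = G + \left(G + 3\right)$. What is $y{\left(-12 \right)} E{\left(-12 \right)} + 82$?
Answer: $-4769$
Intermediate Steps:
$E{\left(G \right)} = 3 + 2 G$ ($E{\left(G \right)} = G + \left(3 + G\right) = 3 + 2 G$)
$y{\left(A \right)} = \left(1 + A\right) \left(-9 + A\right)$ ($y{\left(A \right)} = \left(-9 + A\right) \left(1 + A\right) = \left(1 + A\right) \left(-9 + A\right)$)
$y{\left(-12 \right)} E{\left(-12 \right)} + 82 = \left(-9 + \left(-12\right)^{2} - -96\right) \left(3 + 2 \left(-12\right)\right) + 82 = \left(-9 + 144 + 96\right) \left(3 - 24\right) + 82 = 231 \left(-21\right) + 82 = -4851 + 82 = -4769$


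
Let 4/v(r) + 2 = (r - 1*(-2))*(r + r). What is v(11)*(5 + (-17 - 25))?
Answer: -37/71 ≈ -0.52113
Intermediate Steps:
v(r) = 4/(-2 + 2*r*(2 + r)) (v(r) = 4/(-2 + (r - 1*(-2))*(r + r)) = 4/(-2 + (r + 2)*(2*r)) = 4/(-2 + (2 + r)*(2*r)) = 4/(-2 + 2*r*(2 + r)))
v(11)*(5 + (-17 - 25)) = (2/(-1 + 11² + 2*11))*(5 + (-17 - 25)) = (2/(-1 + 121 + 22))*(5 - 42) = (2/142)*(-37) = (2*(1/142))*(-37) = (1/71)*(-37) = -37/71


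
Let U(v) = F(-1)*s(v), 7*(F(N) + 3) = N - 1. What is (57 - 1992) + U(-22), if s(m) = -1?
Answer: -13522/7 ≈ -1931.7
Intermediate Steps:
F(N) = -22/7 + N/7 (F(N) = -3 + (N - 1)/7 = -3 + (-1 + N)/7 = -3 + (-⅐ + N/7) = -22/7 + N/7)
U(v) = 23/7 (U(v) = (-22/7 + (⅐)*(-1))*(-1) = (-22/7 - ⅐)*(-1) = -23/7*(-1) = 23/7)
(57 - 1992) + U(-22) = (57 - 1992) + 23/7 = -1935 + 23/7 = -13522/7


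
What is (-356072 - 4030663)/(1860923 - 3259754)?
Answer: 1462245/466277 ≈ 3.1360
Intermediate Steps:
(-356072 - 4030663)/(1860923 - 3259754) = -4386735/(-1398831) = -4386735*(-1/1398831) = 1462245/466277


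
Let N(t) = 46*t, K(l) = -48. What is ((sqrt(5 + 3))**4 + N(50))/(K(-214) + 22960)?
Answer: 591/5728 ≈ 0.10318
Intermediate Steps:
((sqrt(5 + 3))**4 + N(50))/(K(-214) + 22960) = ((sqrt(5 + 3))**4 + 46*50)/(-48 + 22960) = ((sqrt(8))**4 + 2300)/22912 = ((2*sqrt(2))**4 + 2300)*(1/22912) = (64 + 2300)*(1/22912) = 2364*(1/22912) = 591/5728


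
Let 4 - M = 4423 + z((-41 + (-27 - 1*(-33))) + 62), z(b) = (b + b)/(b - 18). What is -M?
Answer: 4425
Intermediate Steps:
z(b) = 2*b/(-18 + b) (z(b) = (2*b)/(-18 + b) = 2*b/(-18 + b))
M = -4425 (M = 4 - (4423 + 2*((-41 + (-27 - 1*(-33))) + 62)/(-18 + ((-41 + (-27 - 1*(-33))) + 62))) = 4 - (4423 + 2*((-41 + (-27 + 33)) + 62)/(-18 + ((-41 + (-27 + 33)) + 62))) = 4 - (4423 + 2*((-41 + 6) + 62)/(-18 + ((-41 + 6) + 62))) = 4 - (4423 + 2*(-35 + 62)/(-18 + (-35 + 62))) = 4 - (4423 + 2*27/(-18 + 27)) = 4 - (4423 + 2*27/9) = 4 - (4423 + 2*27*(1/9)) = 4 - (4423 + 6) = 4 - 1*4429 = 4 - 4429 = -4425)
-M = -1*(-4425) = 4425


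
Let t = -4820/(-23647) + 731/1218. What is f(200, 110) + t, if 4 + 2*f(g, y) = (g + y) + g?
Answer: 7310074355/28802046 ≈ 253.80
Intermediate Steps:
f(g, y) = -2 + g + y/2 (f(g, y) = -2 + ((g + y) + g)/2 = -2 + (y + 2*g)/2 = -2 + (g + y/2) = -2 + g + y/2)
t = 23156717/28802046 (t = -4820*(-1/23647) + 731*(1/1218) = 4820/23647 + 731/1218 = 23156717/28802046 ≈ 0.80400)
f(200, 110) + t = (-2 + 200 + (½)*110) + 23156717/28802046 = (-2 + 200 + 55) + 23156717/28802046 = 253 + 23156717/28802046 = 7310074355/28802046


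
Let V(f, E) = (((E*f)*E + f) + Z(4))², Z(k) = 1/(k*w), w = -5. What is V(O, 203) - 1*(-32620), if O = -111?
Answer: 8369724986460401/400 ≈ 2.0924e+13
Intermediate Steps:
Z(k) = -1/(5*k) (Z(k) = 1/(k*(-5)) = -⅕/k = -1/(5*k))
V(f, E) = (-1/20 + f + f*E²)² (V(f, E) = (((E*f)*E + f) - ⅕/4)² = ((f*E² + f) - ⅕*¼)² = ((f + f*E²) - 1/20)² = (-1/20 + f + f*E²)²)
V(O, 203) - 1*(-32620) = (-1 + 20*(-111) + 20*(-111)*203²)²/400 - 1*(-32620) = (-1 - 2220 + 20*(-111)*41209)²/400 + 32620 = (-1 - 2220 - 91483980)²/400 + 32620 = (1/400)*(-91486201)² + 32620 = (1/400)*8369724973412401 + 32620 = 8369724973412401/400 + 32620 = 8369724986460401/400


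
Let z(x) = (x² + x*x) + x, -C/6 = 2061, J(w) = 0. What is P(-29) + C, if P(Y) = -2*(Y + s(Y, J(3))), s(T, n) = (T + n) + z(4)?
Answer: -12322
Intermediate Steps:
C = -12366 (C = -6*2061 = -12366)
z(x) = x + 2*x² (z(x) = (x² + x²) + x = 2*x² + x = x + 2*x²)
s(T, n) = 36 + T + n (s(T, n) = (T + n) + 4*(1 + 2*4) = (T + n) + 4*(1 + 8) = (T + n) + 4*9 = (T + n) + 36 = 36 + T + n)
P(Y) = -72 - 4*Y (P(Y) = -2*(Y + (36 + Y + 0)) = -2*(Y + (36 + Y)) = -2*(36 + 2*Y) = -72 - 4*Y)
P(-29) + C = (-72 - 4*(-29)) - 12366 = (-72 + 116) - 12366 = 44 - 12366 = -12322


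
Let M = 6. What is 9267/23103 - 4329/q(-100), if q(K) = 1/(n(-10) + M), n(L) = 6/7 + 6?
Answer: -3000364987/53907 ≈ -55658.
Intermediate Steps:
n(L) = 48/7 (n(L) = 6*(⅐) + 6 = 6/7 + 6 = 48/7)
q(K) = 7/90 (q(K) = 1/(48/7 + 6) = 1/(90/7) = 7/90)
9267/23103 - 4329/q(-100) = 9267/23103 - 4329/7/90 = 9267*(1/23103) - 4329*90/7 = 3089/7701 - 389610/7 = -3000364987/53907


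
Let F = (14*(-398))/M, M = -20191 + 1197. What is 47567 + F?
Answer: 451746585/9497 ≈ 47567.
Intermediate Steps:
M = -18994
F = 2786/9497 (F = (14*(-398))/(-18994) = -5572*(-1/18994) = 2786/9497 ≈ 0.29336)
47567 + F = 47567 + 2786/9497 = 451746585/9497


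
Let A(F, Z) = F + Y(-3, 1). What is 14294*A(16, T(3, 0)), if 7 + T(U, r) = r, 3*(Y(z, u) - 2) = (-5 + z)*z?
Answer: 371644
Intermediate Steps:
Y(z, u) = 2 + z*(-5 + z)/3 (Y(z, u) = 2 + ((-5 + z)*z)/3 = 2 + (z*(-5 + z))/3 = 2 + z*(-5 + z)/3)
T(U, r) = -7 + r
A(F, Z) = 10 + F (A(F, Z) = F + (2 - 5/3*(-3) + (1/3)*(-3)**2) = F + (2 + 5 + (1/3)*9) = F + (2 + 5 + 3) = F + 10 = 10 + F)
14294*A(16, T(3, 0)) = 14294*(10 + 16) = 14294*26 = 371644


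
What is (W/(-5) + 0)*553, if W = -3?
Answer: 1659/5 ≈ 331.80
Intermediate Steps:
(W/(-5) + 0)*553 = (-3/(-5) + 0)*553 = (-⅕*(-3) + 0)*553 = (⅗ + 0)*553 = (⅗)*553 = 1659/5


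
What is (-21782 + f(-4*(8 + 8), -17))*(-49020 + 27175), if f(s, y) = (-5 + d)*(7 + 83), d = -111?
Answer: 703889590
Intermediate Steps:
f(s, y) = -10440 (f(s, y) = (-5 - 111)*(7 + 83) = -116*90 = -10440)
(-21782 + f(-4*(8 + 8), -17))*(-49020 + 27175) = (-21782 - 10440)*(-49020 + 27175) = -32222*(-21845) = 703889590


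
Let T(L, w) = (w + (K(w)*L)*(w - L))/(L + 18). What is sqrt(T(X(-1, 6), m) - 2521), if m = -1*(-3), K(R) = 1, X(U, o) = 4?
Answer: I*sqrt(1220186)/22 ≈ 50.21*I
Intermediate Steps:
m = 3
T(L, w) = (w + L*(w - L))/(18 + L) (T(L, w) = (w + (1*L)*(w - L))/(L + 18) = (w + L*(w - L))/(18 + L))
sqrt(T(X(-1, 6), m) - 2521) = sqrt((3 - 1*4**2 + 4*3)/(18 + 4) - 2521) = sqrt((3 - 1*16 + 12)/22 - 2521) = sqrt((3 - 16 + 12)/22 - 2521) = sqrt((1/22)*(-1) - 2521) = sqrt(-1/22 - 2521) = sqrt(-55463/22) = I*sqrt(1220186)/22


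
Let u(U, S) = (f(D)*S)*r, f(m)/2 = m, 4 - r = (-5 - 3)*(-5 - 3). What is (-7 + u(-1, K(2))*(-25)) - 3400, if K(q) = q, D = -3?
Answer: -21407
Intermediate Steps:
r = -60 (r = 4 - (-5 - 3)*(-5 - 3) = 4 - (-8)*(-8) = 4 - 1*64 = 4 - 64 = -60)
f(m) = 2*m
u(U, S) = 360*S (u(U, S) = ((2*(-3))*S)*(-60) = -6*S*(-60) = 360*S)
(-7 + u(-1, K(2))*(-25)) - 3400 = (-7 + (360*2)*(-25)) - 3400 = (-7 + 720*(-25)) - 3400 = (-7 - 18000) - 3400 = -18007 - 3400 = -21407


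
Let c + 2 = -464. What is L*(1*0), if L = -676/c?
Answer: 0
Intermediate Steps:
c = -466 (c = -2 - 464 = -466)
L = 338/233 (L = -676/(-466) = -676*(-1/466) = 338/233 ≈ 1.4506)
L*(1*0) = 338*(1*0)/233 = (338/233)*0 = 0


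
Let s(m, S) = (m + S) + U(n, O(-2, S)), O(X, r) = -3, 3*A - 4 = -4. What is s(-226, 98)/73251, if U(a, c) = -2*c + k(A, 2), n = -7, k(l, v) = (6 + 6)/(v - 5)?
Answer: -14/8139 ≈ -0.0017201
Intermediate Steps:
A = 0 (A = 4/3 + (⅓)*(-4) = 4/3 - 4/3 = 0)
k(l, v) = 12/(-5 + v)
U(a, c) = -4 - 2*c (U(a, c) = -2*c + 12/(-5 + 2) = -2*c + 12/(-3) = -2*c + 12*(-⅓) = -2*c - 4 = -4 - 2*c)
s(m, S) = 2 + S + m (s(m, S) = (m + S) + (-4 - 2*(-3)) = (S + m) + (-4 + 6) = (S + m) + 2 = 2 + S + m)
s(-226, 98)/73251 = (2 + 98 - 226)/73251 = -126*1/73251 = -14/8139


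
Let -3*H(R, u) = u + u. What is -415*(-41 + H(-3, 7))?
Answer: 56855/3 ≈ 18952.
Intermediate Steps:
H(R, u) = -2*u/3 (H(R, u) = -(u + u)/3 = -2*u/3)
-415*(-41 + H(-3, 7)) = -415*(-41 - 2/3*7) = -415*(-41 - 14/3) = -415*(-137/3) = 56855/3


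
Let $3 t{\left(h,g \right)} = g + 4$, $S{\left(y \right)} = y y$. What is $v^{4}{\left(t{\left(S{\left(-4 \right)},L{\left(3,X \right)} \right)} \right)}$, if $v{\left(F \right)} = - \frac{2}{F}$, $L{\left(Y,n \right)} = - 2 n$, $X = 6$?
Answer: $\frac{81}{256} \approx 0.31641$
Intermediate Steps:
$S{\left(y \right)} = y^{2}$
$t{\left(h,g \right)} = \frac{4}{3} + \frac{g}{3}$ ($t{\left(h,g \right)} = \frac{g + 4}{3} = \frac{4 + g}{3} = \frac{4}{3} + \frac{g}{3}$)
$v^{4}{\left(t{\left(S{\left(-4 \right)},L{\left(3,X \right)} \right)} \right)} = \left(- \frac{2}{\frac{4}{3} + \frac{\left(-2\right) 6}{3}}\right)^{4} = \left(- \frac{2}{\frac{4}{3} + \frac{1}{3} \left(-12\right)}\right)^{4} = \left(- \frac{2}{\frac{4}{3} - 4}\right)^{4} = \left(- \frac{2}{- \frac{8}{3}}\right)^{4} = \left(\left(-2\right) \left(- \frac{3}{8}\right)\right)^{4} = \left(\frac{3}{4}\right)^{4} = \frac{81}{256}$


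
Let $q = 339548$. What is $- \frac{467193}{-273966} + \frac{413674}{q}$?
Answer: $\frac{1030178257}{352365937} \approx 2.9236$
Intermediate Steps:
$- \frac{467193}{-273966} + \frac{413674}{q} = - \frac{467193}{-273966} + \frac{413674}{339548} = \left(-467193\right) \left(- \frac{1}{273966}\right) + 413674 \cdot \frac{1}{339548} = \frac{155731}{91322} + \frac{206837}{169774} = \frac{1030178257}{352365937}$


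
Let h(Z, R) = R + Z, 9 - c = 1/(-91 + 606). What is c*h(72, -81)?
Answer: -41706/515 ≈ -80.983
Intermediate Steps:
c = 4634/515 (c = 9 - 1/(-91 + 606) = 9 - 1/515 = 4634/515 ≈ 8.9981)
c*h(72, -81) = 4634*(-81 + 72)/515 = (4634/515)*(-9) = -41706/515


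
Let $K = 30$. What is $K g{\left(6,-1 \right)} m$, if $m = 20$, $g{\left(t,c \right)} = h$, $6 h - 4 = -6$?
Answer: $-200$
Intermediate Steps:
$h = - \frac{1}{3}$ ($h = \frac{2}{3} + \frac{1}{6} \left(-6\right) = \frac{2}{3} - 1 = - \frac{1}{3} \approx -0.33333$)
$g{\left(t,c \right)} = - \frac{1}{3}$
$K g{\left(6,-1 \right)} m = 30 \left(- \frac{1}{3}\right) 20 = \left(-10\right) 20 = -200$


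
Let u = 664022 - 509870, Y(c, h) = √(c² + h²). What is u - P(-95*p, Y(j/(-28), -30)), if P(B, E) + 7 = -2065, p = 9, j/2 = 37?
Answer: 156224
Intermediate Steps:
j = 74 (j = 2*37 = 74)
u = 154152
P(B, E) = -2072 (P(B, E) = -7 - 2065 = -2072)
u - P(-95*p, Y(j/(-28), -30)) = 154152 - 1*(-2072) = 154152 + 2072 = 156224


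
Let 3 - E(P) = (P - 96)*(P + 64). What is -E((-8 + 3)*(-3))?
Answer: -6402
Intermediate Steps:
E(P) = 3 - (-96 + P)*(64 + P) (E(P) = 3 - (P - 96)*(P + 64) = 3 - (-96 + P)*(64 + P))
-E((-8 + 3)*(-3)) = -(6147 - ((-8 + 3)*(-3))² + 32*((-8 + 3)*(-3))) = -(6147 - (-5*(-3))² + 32*(-5*(-3))) = -(6147 - 1*15² + 32*15) = -(6147 - 1*225 + 480) = -(6147 - 225 + 480) = -1*6402 = -6402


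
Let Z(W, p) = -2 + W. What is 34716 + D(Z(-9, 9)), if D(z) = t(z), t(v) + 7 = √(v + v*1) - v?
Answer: 34720 + I*√22 ≈ 34720.0 + 4.6904*I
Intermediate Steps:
t(v) = -7 - v + √2*√v (t(v) = -7 + (√(v + v*1) - v) = -7 + (√(v + v) - v) = -7 + (√(2*v) - v) = -7 + (√2*√v - v) = -7 + (-v + √2*√v) = -7 - v + √2*√v)
D(z) = -7 - z + √2*√z
34716 + D(Z(-9, 9)) = 34716 + (-7 - (-2 - 9) + √2*√(-2 - 9)) = 34716 + (-7 - 1*(-11) + √2*√(-11)) = 34716 + (-7 + 11 + √2*(I*√11)) = 34716 + (-7 + 11 + I*√22) = 34716 + (4 + I*√22) = 34720 + I*√22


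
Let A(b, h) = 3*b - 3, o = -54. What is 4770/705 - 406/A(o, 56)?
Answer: 71552/7755 ≈ 9.2266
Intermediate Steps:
A(b, h) = -3 + 3*b
4770/705 - 406/A(o, 56) = 4770/705 - 406/(-3 + 3*(-54)) = 4770*(1/705) - 406/(-3 - 162) = 318/47 - 406/(-165) = 318/47 - 406*(-1/165) = 318/47 + 406/165 = 71552/7755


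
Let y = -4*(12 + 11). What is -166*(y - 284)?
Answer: 62416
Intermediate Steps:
y = -92 (y = -4*23 = -92)
-166*(y - 284) = -166*(-92 - 284) = -166*(-376) = 62416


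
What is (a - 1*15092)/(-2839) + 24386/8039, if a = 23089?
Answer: 4943971/22822721 ≈ 0.21662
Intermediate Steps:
(a - 1*15092)/(-2839) + 24386/8039 = (23089 - 1*15092)/(-2839) + 24386/8039 = (23089 - 15092)*(-1/2839) + 24386*(1/8039) = 7997*(-1/2839) + 24386/8039 = -7997/2839 + 24386/8039 = 4943971/22822721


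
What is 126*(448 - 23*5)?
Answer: 41958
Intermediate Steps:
126*(448 - 23*5) = 126*(448 - 115) = 126*333 = 41958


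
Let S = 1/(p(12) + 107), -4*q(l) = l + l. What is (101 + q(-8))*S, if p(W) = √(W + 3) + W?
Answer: 12495/14146 - 105*√15/14146 ≈ 0.85454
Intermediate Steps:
q(l) = -l/2 (q(l) = -(l + l)/4 = -l/2)
p(W) = W + √(3 + W) (p(W) = √(3 + W) + W = W + √(3 + W))
S = 1/(119 + √15) (S = 1/((12 + √(3 + 12)) + 107) = 1/((12 + √15) + 107) = 1/(119 + √15) ≈ 0.0081385)
(101 + q(-8))*S = (101 - ½*(-8))*(119/14146 - √15/14146) = (101 + 4)*(119/14146 - √15/14146) = 105*(119/14146 - √15/14146) = 12495/14146 - 105*√15/14146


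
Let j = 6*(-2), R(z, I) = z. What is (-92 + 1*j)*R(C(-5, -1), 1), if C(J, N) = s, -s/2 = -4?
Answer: -832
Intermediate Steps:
s = 8 (s = -2*(-4) = 8)
C(J, N) = 8
j = -12
(-92 + 1*j)*R(C(-5, -1), 1) = (-92 + 1*(-12))*8 = (-92 - 12)*8 = -104*8 = -832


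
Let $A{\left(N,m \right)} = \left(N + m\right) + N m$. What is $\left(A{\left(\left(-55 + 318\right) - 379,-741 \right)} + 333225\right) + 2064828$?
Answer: $2483152$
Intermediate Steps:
$A{\left(N,m \right)} = N + m + N m$
$\left(A{\left(\left(-55 + 318\right) - 379,-741 \right)} + 333225\right) + 2064828 = \left(\left(\left(\left(-55 + 318\right) - 379\right) - 741 + \left(\left(-55 + 318\right) - 379\right) \left(-741\right)\right) + 333225\right) + 2064828 = \left(\left(\left(263 - 379\right) - 741 + \left(263 - 379\right) \left(-741\right)\right) + 333225\right) + 2064828 = \left(\left(-116 - 741 - -85956\right) + 333225\right) + 2064828 = \left(\left(-116 - 741 + 85956\right) + 333225\right) + 2064828 = \left(85099 + 333225\right) + 2064828 = 418324 + 2064828 = 2483152$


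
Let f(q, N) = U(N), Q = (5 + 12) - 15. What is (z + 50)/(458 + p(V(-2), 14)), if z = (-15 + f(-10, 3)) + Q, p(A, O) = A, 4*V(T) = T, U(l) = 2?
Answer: 26/305 ≈ 0.085246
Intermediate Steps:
Q = 2 (Q = 17 - 15 = 2)
V(T) = T/4
f(q, N) = 2
z = -11 (z = (-15 + 2) + 2 = -13 + 2 = -11)
(z + 50)/(458 + p(V(-2), 14)) = (-11 + 50)/(458 + (1/4)*(-2)) = 39/(458 - 1/2) = 39/(915/2) = 39*(2/915) = 26/305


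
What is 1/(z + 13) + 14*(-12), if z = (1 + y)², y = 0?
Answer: -2351/14 ≈ -167.93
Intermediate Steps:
z = 1 (z = (1 + 0)² = 1² = 1)
1/(z + 13) + 14*(-12) = 1/(1 + 13) + 14*(-12) = 1/14 - 168 = -2351/14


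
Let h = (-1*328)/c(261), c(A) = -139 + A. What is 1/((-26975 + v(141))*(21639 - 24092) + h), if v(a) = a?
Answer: 61/4015251758 ≈ 1.5192e-8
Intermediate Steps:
h = -164/61 (h = (-1*328)/(-139 + 261) = -328/122 = -328*1/122 = -164/61 ≈ -2.6885)
1/((-26975 + v(141))*(21639 - 24092) + h) = 1/((-26975 + 141)*(21639 - 24092) - 164/61) = 1/(-26834*(-2453) - 164/61) = 1/(65823802 - 164/61) = 1/(4015251758/61) = 61/4015251758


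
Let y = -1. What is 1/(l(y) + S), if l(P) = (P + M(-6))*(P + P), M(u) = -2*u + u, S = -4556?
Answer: -1/4566 ≈ -0.00021901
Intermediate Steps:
M(u) = -u
l(P) = 2*P*(6 + P) (l(P) = (P - 1*(-6))*(P + P) = (P + 6)*(2*P) = (6 + P)*(2*P) = 2*P*(6 + P))
1/(l(y) + S) = 1/(2*(-1)*(6 - 1) - 4556) = 1/(2*(-1)*5 - 4556) = 1/(-10 - 4556) = 1/(-4566) = -1/4566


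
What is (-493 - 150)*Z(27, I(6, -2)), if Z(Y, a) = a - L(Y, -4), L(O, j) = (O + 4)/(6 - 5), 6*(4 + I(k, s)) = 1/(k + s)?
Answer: 539477/24 ≈ 22478.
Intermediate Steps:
I(k, s) = -4 + 1/(6*(k + s))
L(O, j) = 4 + O (L(O, j) = (4 + O)/1 = (4 + O)*1 = 4 + O)
Z(Y, a) = -4 + a - Y (Z(Y, a) = a - (4 + Y) = a + (-4 - Y) = -4 + a - Y)
(-493 - 150)*Z(27, I(6, -2)) = (-493 - 150)*(-4 + (⅙ - 4*6 - 4*(-2))/(6 - 2) - 1*27) = -643*(-4 + (⅙ - 24 + 8)/4 - 27) = -643*(-4 + (¼)*(-95/6) - 27) = -643*(-4 - 95/24 - 27) = -643*(-839/24) = 539477/24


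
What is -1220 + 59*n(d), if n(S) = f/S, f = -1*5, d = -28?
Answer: -33865/28 ≈ -1209.5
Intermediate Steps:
f = -5
n(S) = -5/S
-1220 + 59*n(d) = -1220 + 59*(-5/(-28)) = -1220 + 59*(-5*(-1/28)) = -1220 + 59*(5/28) = -1220 + 295/28 = -33865/28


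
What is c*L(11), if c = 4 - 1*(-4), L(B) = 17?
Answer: 136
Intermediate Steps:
c = 8 (c = 4 + 4 = 8)
c*L(11) = 8*17 = 136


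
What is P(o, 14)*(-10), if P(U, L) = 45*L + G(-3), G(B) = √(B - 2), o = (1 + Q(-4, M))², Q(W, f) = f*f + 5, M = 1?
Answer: -6300 - 10*I*√5 ≈ -6300.0 - 22.361*I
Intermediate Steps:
Q(W, f) = 5 + f² (Q(W, f) = f² + 5 = 5 + f²)
o = 49 (o = (1 + (5 + 1²))² = (1 + (5 + 1))² = (1 + 6)² = 7² = 49)
G(B) = √(-2 + B)
P(U, L) = 45*L + I*√5 (P(U, L) = 45*L + √(-2 - 3) = 45*L + √(-5) = 45*L + I*√5)
P(o, 14)*(-10) = (45*14 + I*√5)*(-10) = (630 + I*√5)*(-10) = -6300 - 10*I*√5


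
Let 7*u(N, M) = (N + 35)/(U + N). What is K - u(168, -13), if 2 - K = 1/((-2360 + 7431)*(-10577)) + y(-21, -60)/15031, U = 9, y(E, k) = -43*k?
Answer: 237522323462792/142697792935929 ≈ 1.6645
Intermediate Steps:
u(N, M) = (35 + N)/(7*(9 + N)) (u(N, M) = ((N + 35)/(9 + N))/7 = ((35 + N)/(9 + N))/7 = (35 + N)/(7*(9 + N)))
K = 1474023660125/806202219977 (K = 2 - (1/((-2360 + 7431)*(-10577)) - 43*(-60)/15031) = 2 - (-1/10577/5071 + 2580*(1/15031)) = 2 - ((1/5071)*(-1/10577) + 2580/15031) = 2 - (-1/53635967 + 2580/15031) = 2 - 1*138380779829/806202219977 = 2 - 138380779829/806202219977 = 1474023660125/806202219977 ≈ 1.8284)
K - u(168, -13) = 1474023660125/806202219977 - (35 + 168)/(7*(9 + 168)) = 1474023660125/806202219977 - 203/(7*177) = 1474023660125/806202219977 - 1*29/177 = 1474023660125/806202219977 - 29/177 = 237522323462792/142697792935929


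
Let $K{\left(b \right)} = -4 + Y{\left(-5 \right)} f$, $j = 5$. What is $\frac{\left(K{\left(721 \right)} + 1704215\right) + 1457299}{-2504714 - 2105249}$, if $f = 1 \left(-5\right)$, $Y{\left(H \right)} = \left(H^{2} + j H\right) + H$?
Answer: $- \frac{3161535}{4609963} \approx -0.6858$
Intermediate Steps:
$Y{\left(H \right)} = H^{2} + 6 H$ ($Y{\left(H \right)} = \left(H^{2} + 5 H\right) + H = H^{2} + 6 H$)
$f = -5$
$K{\left(b \right)} = 21$ ($K{\left(b \right)} = -4 + - 5 \left(6 - 5\right) \left(-5\right) = -4 + \left(-5\right) 1 \left(-5\right) = -4 - -25 = -4 + 25 = 21$)
$\frac{\left(K{\left(721 \right)} + 1704215\right) + 1457299}{-2504714 - 2105249} = \frac{\left(21 + 1704215\right) + 1457299}{-2504714 - 2105249} = \frac{1704236 + 1457299}{-4609963} = 3161535 \left(- \frac{1}{4609963}\right) = - \frac{3161535}{4609963}$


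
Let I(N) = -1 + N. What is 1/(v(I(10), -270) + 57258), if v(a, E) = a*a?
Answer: 1/57339 ≈ 1.7440e-5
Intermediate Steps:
v(a, E) = a**2
1/(v(I(10), -270) + 57258) = 1/((-1 + 10)**2 + 57258) = 1/(9**2 + 57258) = 1/(81 + 57258) = 1/57339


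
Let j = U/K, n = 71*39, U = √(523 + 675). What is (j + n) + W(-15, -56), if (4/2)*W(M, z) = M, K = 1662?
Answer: 5523/2 + √1198/1662 ≈ 2761.5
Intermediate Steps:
W(M, z) = M/2
U = √1198 ≈ 34.612
n = 2769
j = √1198/1662 ≈ 0.020826
(j + n) + W(-15, -56) = (√1198/1662 + 2769) + (½)*(-15) = (2769 + √1198/1662) - 15/2 = 5523/2 + √1198/1662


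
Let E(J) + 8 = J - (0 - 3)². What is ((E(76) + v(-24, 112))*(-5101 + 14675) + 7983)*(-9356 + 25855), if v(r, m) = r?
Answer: 5660361427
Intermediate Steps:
E(J) = -17 + J (E(J) = -8 + (J - (0 - 3)²) = -8 + (J - 1*(-3)²) = -8 + (J - 1*9) = -8 + (J - 9) = -8 + (-9 + J) = -17 + J)
((E(76) + v(-24, 112))*(-5101 + 14675) + 7983)*(-9356 + 25855) = (((-17 + 76) - 24)*(-5101 + 14675) + 7983)*(-9356 + 25855) = ((59 - 24)*9574 + 7983)*16499 = (35*9574 + 7983)*16499 = (335090 + 7983)*16499 = 343073*16499 = 5660361427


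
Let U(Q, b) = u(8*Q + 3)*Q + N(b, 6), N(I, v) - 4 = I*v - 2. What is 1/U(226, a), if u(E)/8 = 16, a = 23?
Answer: 1/29068 ≈ 3.4402e-5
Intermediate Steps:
N(I, v) = 2 + I*v (N(I, v) = 4 + (I*v - 2) = 4 + (-2 + I*v) = 2 + I*v)
u(E) = 128 (u(E) = 8*16 = 128)
U(Q, b) = 2 + 6*b + 128*Q (U(Q, b) = 128*Q + (2 + b*6) = 128*Q + (2 + 6*b) = 2 + 6*b + 128*Q)
1/U(226, a) = 1/(2 + 6*23 + 128*226) = 1/(2 + 138 + 28928) = 1/29068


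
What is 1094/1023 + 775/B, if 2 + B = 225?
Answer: 1036787/228129 ≈ 4.5447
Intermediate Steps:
B = 223 (B = -2 + 225 = 223)
1094/1023 + 775/B = 1094/1023 + 775/223 = 1036787/228129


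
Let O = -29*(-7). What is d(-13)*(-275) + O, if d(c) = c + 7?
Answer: 1853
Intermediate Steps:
d(c) = 7 + c
O = 203
d(-13)*(-275) + O = (7 - 13)*(-275) + 203 = -6*(-275) + 203 = 1650 + 203 = 1853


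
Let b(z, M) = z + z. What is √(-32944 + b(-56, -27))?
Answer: 4*I*√2066 ≈ 181.81*I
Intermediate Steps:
b(z, M) = 2*z
√(-32944 + b(-56, -27)) = √(-32944 + 2*(-56)) = √(-32944 - 112) = √(-33056) = 4*I*√2066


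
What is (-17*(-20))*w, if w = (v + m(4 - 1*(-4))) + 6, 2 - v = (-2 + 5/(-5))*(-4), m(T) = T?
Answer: 1360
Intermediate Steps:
v = -10 (v = 2 - (-2 + 5/(-5))*(-4) = 2 - (-2 + 5*(-1/5))*(-4) = 2 - (-2 - 1)*(-4) = 2 - (-3)*(-4) = 2 - 1*12 = 2 - 12 = -10)
w = 4 (w = (-10 + (4 - 1*(-4))) + 6 = (-10 + (4 + 4)) + 6 = (-10 + 8) + 6 = -2 + 6 = 4)
(-17*(-20))*w = -17*(-20)*4 = 340*4 = 1360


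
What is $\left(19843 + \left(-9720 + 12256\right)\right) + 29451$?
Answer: $51830$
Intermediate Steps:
$\left(19843 + \left(-9720 + 12256\right)\right) + 29451 = \left(19843 + 2536\right) + 29451 = 22379 + 29451 = 51830$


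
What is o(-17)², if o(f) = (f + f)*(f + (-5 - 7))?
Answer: 972196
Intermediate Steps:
o(f) = 2*f*(-12 + f) (o(f) = (2*f)*(f - 12) = (2*f)*(-12 + f) = 2*f*(-12 + f))
o(-17)² = (2*(-17)*(-12 - 17))² = (2*(-17)*(-29))² = 986² = 972196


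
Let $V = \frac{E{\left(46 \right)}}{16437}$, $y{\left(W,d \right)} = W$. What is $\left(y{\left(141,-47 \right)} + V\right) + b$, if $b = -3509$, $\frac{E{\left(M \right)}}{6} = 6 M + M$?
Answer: $- \frac{18452628}{5479} \approx -3367.9$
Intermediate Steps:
$E{\left(M \right)} = 42 M$ ($E{\left(M \right)} = 6 \left(6 M + M\right) = 6 \cdot 7 M = 42 M$)
$V = \frac{644}{5479}$ ($V = \frac{42 \cdot 46}{16437} = 1932 \cdot \frac{1}{16437} = \frac{644}{5479} \approx 0.11754$)
$\left(y{\left(141,-47 \right)} + V\right) + b = \left(141 + \frac{644}{5479}\right) - 3509 = \frac{773183}{5479} - 3509 = - \frac{18452628}{5479}$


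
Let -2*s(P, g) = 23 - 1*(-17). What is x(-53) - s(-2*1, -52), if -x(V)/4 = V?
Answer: 232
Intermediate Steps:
x(V) = -4*V
s(P, g) = -20 (s(P, g) = -(23 - 1*(-17))/2 = -(23 + 17)/2 = -½*40 = -20)
x(-53) - s(-2*1, -52) = -4*(-53) - 1*(-20) = 212 + 20 = 232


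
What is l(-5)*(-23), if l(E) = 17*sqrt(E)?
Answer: -391*I*sqrt(5) ≈ -874.3*I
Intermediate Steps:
l(-5)*(-23) = (17*sqrt(-5))*(-23) = (17*(I*sqrt(5)))*(-23) = (17*I*sqrt(5))*(-23) = -391*I*sqrt(5)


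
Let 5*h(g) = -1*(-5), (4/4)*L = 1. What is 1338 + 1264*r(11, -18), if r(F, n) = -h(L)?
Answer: 74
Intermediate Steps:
L = 1
h(g) = 1 (h(g) = (-1*(-5))/5 = (⅕)*5 = 1)
r(F, n) = -1 (r(F, n) = -1*1 = -1)
1338 + 1264*r(11, -18) = 1338 + 1264*(-1) = 1338 - 1264 = 74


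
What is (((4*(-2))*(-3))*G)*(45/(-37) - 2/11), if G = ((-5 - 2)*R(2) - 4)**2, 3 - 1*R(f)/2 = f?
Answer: -4424544/407 ≈ -10871.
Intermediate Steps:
R(f) = 6 - 2*f
G = 324 (G = ((-5 - 2)*(6 - 2*2) - 4)**2 = (-7*(6 - 4) - 4)**2 = (-7*2 - 4)**2 = (-14 - 4)**2 = (-18)**2 = 324)
(((4*(-2))*(-3))*G)*(45/(-37) - 2/11) = (((4*(-2))*(-3))*324)*(45/(-37) - 2/11) = (-8*(-3)*324)*(45*(-1/37) - 2*1/11) = (24*324)*(-45/37 - 2/11) = 7776*(-569/407) = -4424544/407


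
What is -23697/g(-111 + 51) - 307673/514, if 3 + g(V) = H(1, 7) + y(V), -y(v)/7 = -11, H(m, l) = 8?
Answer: -9352361/10537 ≈ -887.57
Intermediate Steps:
y(v) = 77 (y(v) = -7*(-11) = 77)
g(V) = 82 (g(V) = -3 + (8 + 77) = -3 + 85 = 82)
-23697/g(-111 + 51) - 307673/514 = -23697/82 - 307673/514 = -9352361/10537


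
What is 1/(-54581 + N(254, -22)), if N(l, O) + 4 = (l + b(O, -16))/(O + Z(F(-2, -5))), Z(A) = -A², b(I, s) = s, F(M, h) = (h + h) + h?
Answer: -247/13482733 ≈ -1.8320e-5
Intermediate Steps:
F(M, h) = 3*h (F(M, h) = 2*h + h = 3*h)
N(l, O) = -4 + (-16 + l)/(-225 + O) (N(l, O) = -4 + (l - 16)/(O - (3*(-5))²) = -4 + (-16 + l)/(O - 1*(-15)²) = -4 + (-16 + l)/(O - 1*225) = -4 + (-16 + l)/(O - 225) = -4 + (-16 + l)/(-225 + O))
1/(-54581 + N(254, -22)) = 1/(-54581 + (884 + 254 - 4*(-22))/(-225 - 22)) = 1/(-54581 + (884 + 254 + 88)/(-247)) = 1/(-54581 - 1/247*1226) = 1/(-54581 - 1226/247) = 1/(-13482733/247) = -247/13482733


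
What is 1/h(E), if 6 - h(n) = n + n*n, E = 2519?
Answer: -1/6347874 ≈ -1.5753e-7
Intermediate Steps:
h(n) = 6 - n - n² (h(n) = 6 - (n + n*n) = 6 - (n + n²) = 6 + (-n - n²) = 6 - n - n²)
1/h(E) = 1/(6 - 1*2519 - 1*2519²) = 1/(6 - 2519 - 1*6345361) = 1/(6 - 2519 - 6345361) = 1/(-6347874) = -1/6347874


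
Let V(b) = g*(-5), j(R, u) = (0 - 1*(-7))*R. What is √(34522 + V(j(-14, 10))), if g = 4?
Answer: √34502 ≈ 185.75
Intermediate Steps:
j(R, u) = 7*R (j(R, u) = (0 + 7)*R = 7*R)
V(b) = -20 (V(b) = 4*(-5) = -20)
√(34522 + V(j(-14, 10))) = √(34522 - 20) = √34502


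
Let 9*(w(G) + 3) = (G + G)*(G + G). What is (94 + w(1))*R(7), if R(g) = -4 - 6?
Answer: -8230/9 ≈ -914.44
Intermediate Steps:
R(g) = -10
w(G) = -3 + 4*G**2/9 (w(G) = -3 + ((G + G)*(G + G))/9 = -3 + ((2*G)*(2*G))/9 = -3 + (4*G**2)/9 = -3 + 4*G**2/9)
(94 + w(1))*R(7) = (94 + (-3 + (4/9)*1**2))*(-10) = (94 + (-3 + (4/9)*1))*(-10) = (94 + (-3 + 4/9))*(-10) = (94 - 23/9)*(-10) = (823/9)*(-10) = -8230/9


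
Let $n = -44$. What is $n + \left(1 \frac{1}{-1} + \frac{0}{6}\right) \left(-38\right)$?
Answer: $-6$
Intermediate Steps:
$n + \left(1 \frac{1}{-1} + \frac{0}{6}\right) \left(-38\right) = -44 + \left(1 \frac{1}{-1} + \frac{0}{6}\right) \left(-38\right) = -44 + \left(1 \left(-1\right) + 0 \cdot \frac{1}{6}\right) \left(-38\right) = -44 + \left(-1 + 0\right) \left(-38\right) = -44 - -38 = -44 + 38 = -6$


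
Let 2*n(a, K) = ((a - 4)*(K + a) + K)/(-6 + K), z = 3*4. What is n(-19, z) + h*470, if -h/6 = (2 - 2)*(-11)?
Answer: 173/12 ≈ 14.417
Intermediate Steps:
z = 12
n(a, K) = (K + (-4 + a)*(K + a))/(2*(-6 + K)) (n(a, K) = (((a - 4)*(K + a) + K)/(-6 + K))/2 = (((-4 + a)*(K + a) + K)/(-6 + K))/2 = ((K + (-4 + a)*(K + a))/(-6 + K))/2 = (K + (-4 + a)*(K + a))/(2*(-6 + K)))
h = 0 (h = -6*(2 - 2)*(-11) = -0*(-11) = -6*0 = 0)
n(-19, z) + h*470 = ((-19)**2 - 4*(-19) - 3*12 + 12*(-19))/(2*(-6 + 12)) + 0*470 = (1/2)*(361 + 76 - 36 - 228)/6 + 0 = (1/2)*(1/6)*173 + 0 = 173/12 + 0 = 173/12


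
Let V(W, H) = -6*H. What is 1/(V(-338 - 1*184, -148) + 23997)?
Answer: 1/24885 ≈ 4.0185e-5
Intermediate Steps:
1/(V(-338 - 1*184, -148) + 23997) = 1/(-6*(-148) + 23997) = 1/(888 + 23997) = 1/24885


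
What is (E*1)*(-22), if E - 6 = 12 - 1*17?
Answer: -22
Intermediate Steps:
E = 1 (E = 6 + (12 - 1*17) = 6 + (12 - 17) = 6 - 5 = 1)
(E*1)*(-22) = (1*1)*(-22) = 1*(-22) = -22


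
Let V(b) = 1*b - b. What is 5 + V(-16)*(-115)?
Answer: 5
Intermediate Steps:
V(b) = 0 (V(b) = b - b = 0)
5 + V(-16)*(-115) = 5 + 0*(-115) = 5 + 0 = 5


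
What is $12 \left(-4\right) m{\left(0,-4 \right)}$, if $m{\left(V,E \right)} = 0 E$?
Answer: $0$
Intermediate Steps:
$m{\left(V,E \right)} = 0$
$12 \left(-4\right) m{\left(0,-4 \right)} = 12 \left(-4\right) 0 = \left(-48\right) 0 = 0$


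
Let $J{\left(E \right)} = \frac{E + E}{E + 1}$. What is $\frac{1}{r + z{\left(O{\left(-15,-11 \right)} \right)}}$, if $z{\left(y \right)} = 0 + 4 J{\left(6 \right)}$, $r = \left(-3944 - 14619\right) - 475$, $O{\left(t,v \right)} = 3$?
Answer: $- \frac{7}{133218} \approx -5.2545 \cdot 10^{-5}$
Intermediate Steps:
$J{\left(E \right)} = \frac{2 E}{1 + E}$
$r = -19038$ ($r = -18563 - 475 = -19038$)
$z{\left(y \right)} = \frac{48}{7}$ ($z{\left(y \right)} = 0 + 4 \cdot 2 \cdot 6 \frac{1}{1 + 6} = 0 + 4 \cdot 2 \cdot 6 \cdot \frac{1}{7} = 0 + 4 \cdot \frac{12}{7} = 0 + \frac{48}{7} = \frac{48}{7}$)
$\frac{1}{r + z{\left(O{\left(-15,-11 \right)} \right)}} = \frac{1}{-19038 + \frac{48}{7}} = \frac{1}{- \frac{133218}{7}} = - \frac{7}{133218}$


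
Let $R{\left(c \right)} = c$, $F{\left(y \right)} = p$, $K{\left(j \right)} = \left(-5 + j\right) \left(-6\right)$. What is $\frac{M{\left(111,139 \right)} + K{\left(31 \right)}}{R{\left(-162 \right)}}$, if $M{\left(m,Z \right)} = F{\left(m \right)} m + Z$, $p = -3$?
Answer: $\frac{175}{81} \approx 2.1605$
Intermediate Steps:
$K{\left(j \right)} = 30 - 6 j$
$F{\left(y \right)} = -3$
$M{\left(m,Z \right)} = Z - 3 m$ ($M{\left(m,Z \right)} = - 3 m + Z = Z - 3 m$)
$\frac{M{\left(111,139 \right)} + K{\left(31 \right)}}{R{\left(-162 \right)}} = \frac{\left(139 - 333\right) + \left(30 - 186\right)}{-162} = \left(\left(139 - 333\right) + \left(30 - 186\right)\right) \left(- \frac{1}{162}\right) = \left(-194 - 156\right) \left(- \frac{1}{162}\right) = \left(-350\right) \left(- \frac{1}{162}\right) = \frac{175}{81}$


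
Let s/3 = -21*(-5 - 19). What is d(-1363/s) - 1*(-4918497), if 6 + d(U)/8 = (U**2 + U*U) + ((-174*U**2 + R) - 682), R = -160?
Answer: 350822716079/71442 ≈ 4.9106e+6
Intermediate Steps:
s = 1512 (s = 3*(-21*(-5 - 19)) = 3*(-21*(-24)) = 3*504 = 1512)
d(U) = -6784 - 1376*U**2 (d(U) = -48 + 8*((U**2 + U*U) + ((-174*U**2 - 160) - 682)) = -48 + 8*((U**2 + U**2) + ((-160 - 174*U**2) - 682)) = -48 + 8*(2*U**2 + (-842 - 174*U**2)) = -48 + 8*(-842 - 172*U**2) = -48 + (-6736 - 1376*U**2) = -6784 - 1376*U**2)
d(-1363/s) - 1*(-4918497) = (-6784 - 1376*(-1363/1512)**2) - 1*(-4918497) = (-6784 - 1376*(-1363*1/1512)**2) + 4918497 = (-6784 - 1376*(-1363/1512)**2) + 4918497 = (-6784 - 1376*1857769/2286144) + 4918497 = (-6784 - 79884067/71442) + 4918497 = -564546595/71442 + 4918497 = 350822716079/71442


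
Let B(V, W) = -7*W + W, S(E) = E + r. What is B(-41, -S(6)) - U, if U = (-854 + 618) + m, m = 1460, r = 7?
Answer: -1146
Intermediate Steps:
S(E) = 7 + E (S(E) = E + 7 = 7 + E)
B(V, W) = -6*W
U = 1224 (U = (-854 + 618) + 1460 = -236 + 1460 = 1224)
B(-41, -S(6)) - U = -(-6)*(7 + 6) - 1*1224 = -(-6)*13 - 1224 = -6*(-13) - 1224 = 78 - 1224 = -1146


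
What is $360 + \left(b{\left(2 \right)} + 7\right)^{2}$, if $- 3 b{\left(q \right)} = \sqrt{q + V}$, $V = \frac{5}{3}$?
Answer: $\frac{11054}{27} - \frac{14 \sqrt{33}}{9} \approx 400.47$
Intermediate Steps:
$V = \frac{5}{3}$ ($V = 5 \cdot \frac{1}{3} = \frac{5}{3} \approx 1.6667$)
$b{\left(q \right)} = - \frac{\sqrt{\frac{5}{3} + q}}{3}$ ($b{\left(q \right)} = - \frac{\sqrt{q + \frac{5}{3}}}{3} = - \frac{\sqrt{\frac{5}{3} + q}}{3}$)
$360 + \left(b{\left(2 \right)} + 7\right)^{2} = 360 + \left(- \frac{\sqrt{15 + 9 \cdot 2}}{9} + 7\right)^{2} = 360 + \left(- \frac{\sqrt{15 + 18}}{9} + 7\right)^{2} = 360 + \left(- \frac{\sqrt{33}}{9} + 7\right)^{2} = 360 + \left(7 - \frac{\sqrt{33}}{9}\right)^{2}$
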